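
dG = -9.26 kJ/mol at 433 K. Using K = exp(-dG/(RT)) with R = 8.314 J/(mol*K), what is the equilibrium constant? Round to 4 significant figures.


dG is in kJ/mol; multiply by 1000 to match R in J/(mol*K).
RT = 8.314 * 433 = 3599.962 J/mol
exponent = -dG*1000 / (RT) = -(-9.26*1000) / 3599.962 = 2.57224937
K = exp(2.57224937)
K = 13.095247, rounded to 4 significant figures:

13.10


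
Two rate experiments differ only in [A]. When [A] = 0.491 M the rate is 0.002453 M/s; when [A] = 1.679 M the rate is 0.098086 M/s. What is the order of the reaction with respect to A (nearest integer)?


Rate is proportional to [A]^n, so rate2/rate1 = ([A]2/[A]1)^n. Take logs to solve for n.
rate2/rate1 = 0.098086 / 0.002453 = 39.9861
[A]2/[A]1 = 1.679 / 0.491 = 3.4196
n = ln(39.9861) / ln(3.4196) = 3.0
Nearest integer order:

3


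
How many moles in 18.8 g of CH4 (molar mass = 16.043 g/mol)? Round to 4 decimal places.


n = mass / M
n = 18.8 / 16.043
n = 1.17185065 mol, rounded to 4 dp:

1.1719 mol


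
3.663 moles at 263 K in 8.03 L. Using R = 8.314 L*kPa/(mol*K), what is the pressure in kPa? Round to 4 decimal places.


PV = nRT, solve for P = nRT / V.
nRT = 3.663 * 8.314 * 263 = 8009.4499
P = 8009.4499 / 8.03
P = 997.44083437 kPa, rounded to 4 dp:

997.4408 kPa


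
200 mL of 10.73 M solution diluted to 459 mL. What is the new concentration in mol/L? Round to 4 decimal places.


Dilution: M1*V1 = M2*V2, solve for M2.
M2 = M1*V1 / V2
M2 = 10.73 * 200 / 459
M2 = 2146.0 / 459
M2 = 4.67538126 mol/L, rounded to 4 dp:

4.6754 mol/L


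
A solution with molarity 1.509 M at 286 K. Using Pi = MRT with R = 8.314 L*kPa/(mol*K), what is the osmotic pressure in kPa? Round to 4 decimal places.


Osmotic pressure (van't Hoff): Pi = M*R*T.
RT = 8.314 * 286 = 2377.804
Pi = 1.509 * 2377.804
Pi = 3588.106236 kPa, rounded to 4 dp:

3588.1062 kPa


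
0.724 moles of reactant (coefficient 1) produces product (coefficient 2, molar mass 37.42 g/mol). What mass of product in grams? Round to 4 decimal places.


Use the coefficient ratio to convert reactant moles to product moles, then multiply by the product's molar mass.
moles_P = moles_R * (coeff_P / coeff_R) = 0.724 * (2/1) = 1.448
mass_P = moles_P * M_P = 1.448 * 37.42
mass_P = 54.18416 g, rounded to 4 dp:

54.1842 g


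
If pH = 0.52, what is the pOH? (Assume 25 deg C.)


At 25 deg C, pH + pOH = 14.
pOH = 14 - pH = 14 - 0.52
pOH = 13.48:

13.48


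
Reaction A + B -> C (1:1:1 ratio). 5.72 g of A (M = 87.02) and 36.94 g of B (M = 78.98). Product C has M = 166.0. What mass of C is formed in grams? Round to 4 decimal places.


Find moles of each reactant; the smaller value is the limiting reagent in a 1:1:1 reaction, so moles_C equals moles of the limiter.
n_A = mass_A / M_A = 5.72 / 87.02 = 0.065732 mol
n_B = mass_B / M_B = 36.94 / 78.98 = 0.467713 mol
Limiting reagent: A (smaller), n_limiting = 0.065732 mol
mass_C = n_limiting * M_C = 0.065732 * 166.0
mass_C = 10.911512 g, rounded to 4 dp:

10.9115 g


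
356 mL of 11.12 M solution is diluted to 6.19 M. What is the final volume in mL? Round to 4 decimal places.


Dilution: M1*V1 = M2*V2, solve for V2.
V2 = M1*V1 / M2
V2 = 11.12 * 356 / 6.19
V2 = 3958.72 / 6.19
V2 = 639.53473344 mL, rounded to 4 dp:

639.5347 mL


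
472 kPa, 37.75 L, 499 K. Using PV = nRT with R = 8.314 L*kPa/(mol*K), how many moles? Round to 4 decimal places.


PV = nRT, solve for n = PV / (RT).
PV = 472 * 37.75 = 17818.0
RT = 8.314 * 499 = 4148.686
n = 17818.0 / 4148.686
n = 4.29485384 mol, rounded to 4 dp:

4.2949 mol


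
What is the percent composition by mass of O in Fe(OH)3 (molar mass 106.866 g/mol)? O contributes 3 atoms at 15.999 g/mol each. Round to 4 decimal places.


pct = 100 * (n_elem * M_elem) / M_total
mass_contribution = 3 * 15.999 = 47.997 g/mol
pct = 100 * 47.997 / 106.866
pct = 44.91325585 %, rounded to 4 dp:

44.9133 %


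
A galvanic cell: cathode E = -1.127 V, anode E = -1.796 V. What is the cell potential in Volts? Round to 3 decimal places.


Standard cell potential: E_cell = E_cathode - E_anode.
E_cell = -1.127 - (-1.796)
E_cell = 0.669 V, rounded to 3 dp:

0.669 V


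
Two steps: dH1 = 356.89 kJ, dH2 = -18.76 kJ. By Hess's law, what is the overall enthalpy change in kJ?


Hess's law: enthalpy is a state function, so add the step enthalpies.
dH_total = dH1 + dH2 = 356.89 + (-18.76)
dH_total = 338.13 kJ:

338.13 kJ


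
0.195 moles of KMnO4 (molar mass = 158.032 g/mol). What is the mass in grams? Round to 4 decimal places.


mass = n * M
mass = 0.195 * 158.032
mass = 30.81624 g, rounded to 4 dp:

30.8162 g


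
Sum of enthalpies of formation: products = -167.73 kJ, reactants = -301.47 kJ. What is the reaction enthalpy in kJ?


dH_rxn = sum(dH_f products) - sum(dH_f reactants)
dH_rxn = -167.73 - (-301.47)
dH_rxn = 133.74 kJ:

133.74 kJ


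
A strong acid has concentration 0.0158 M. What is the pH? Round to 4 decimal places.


A strong acid dissociates completely, so [H+] equals the given concentration.
pH = -log10([H+]) = -log10(0.0158)
pH = 1.80134291, rounded to 4 dp:

1.8013


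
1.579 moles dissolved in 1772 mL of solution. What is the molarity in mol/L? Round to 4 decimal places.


Convert volume to liters: V_L = V_mL / 1000.
V_L = 1772 / 1000 = 1.772 L
M = n / V_L = 1.579 / 1.772
M = 0.89108352 mol/L, rounded to 4 dp:

0.8911 mol/L


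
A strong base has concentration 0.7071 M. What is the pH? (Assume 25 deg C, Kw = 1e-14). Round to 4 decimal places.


A strong base dissociates completely, so [OH-] equals the given concentration.
pOH = -log10([OH-]) = -log10(0.7071) = 0.150519
pH = 14 - pOH = 14 - 0.150519
pH = 13.849481, rounded to 4 dp:

13.8495


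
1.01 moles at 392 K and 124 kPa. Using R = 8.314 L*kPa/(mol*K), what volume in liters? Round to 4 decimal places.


PV = nRT, solve for V = nRT / P.
nRT = 1.01 * 8.314 * 392 = 3291.6789
V = 3291.6789 / 124
V = 26.54579758 L, rounded to 4 dp:

26.5458 L


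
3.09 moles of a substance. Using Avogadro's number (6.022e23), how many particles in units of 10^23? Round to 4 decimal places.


N = n * NA, then divide by 1e23 for the requested units.
N / 1e23 = n * 6.022
N / 1e23 = 3.09 * 6.022
N / 1e23 = 18.60798, rounded to 4 dp:

18.6080


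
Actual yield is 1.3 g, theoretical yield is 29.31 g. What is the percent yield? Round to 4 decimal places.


% yield = 100 * actual / theoretical
% yield = 100 * 1.3 / 29.31
% yield = 4.4353463 %, rounded to 4 dp:

4.4353 %


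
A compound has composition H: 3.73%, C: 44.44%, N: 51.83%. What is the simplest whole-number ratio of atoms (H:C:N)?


Assume 100 g of compound, divide each mass% by atomic mass to get moles, then normalize by the smallest to get a raw atom ratio.
Moles per 100 g: H: 3.73/1.008 = 3.7004, C: 44.44/12.011 = 3.6999, N: 51.83/14.007 = 3.7003
Raw ratio (divide by min = 3.6999): H: 1.0, C: 1.0, N: 1.0
Multiply by 1 to clear fractions: H: 1.0 ~= 1, C: 1.0 ~= 1, N: 1.0 ~= 1
Reduce by GCD to get the simplest whole-number ratio:

1:1:1


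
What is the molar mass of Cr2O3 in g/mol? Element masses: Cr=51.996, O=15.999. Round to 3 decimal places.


M = sum(count * atomic_mass) over atoms.
M = 2*51.996 + 3*15.999
M = 103.992 + 47.997
M = 151.989 g/mol, rounded to 3 dp:

151.989 g/mol


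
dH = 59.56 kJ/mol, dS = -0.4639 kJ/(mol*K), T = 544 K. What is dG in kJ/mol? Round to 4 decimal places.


Gibbs: dG = dH - T*dS (consistent units, dS already in kJ/(mol*K)).
T*dS = 544 * -0.4639 = -252.3616
dG = 59.56 - (-252.3616)
dG = 311.9216 kJ/mol, rounded to 4 dp:

311.9216 kJ/mol


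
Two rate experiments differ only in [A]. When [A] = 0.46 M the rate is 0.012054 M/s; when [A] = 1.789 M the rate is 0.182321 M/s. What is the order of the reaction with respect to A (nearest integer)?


Rate is proportional to [A]^n, so rate2/rate1 = ([A]2/[A]1)^n. Take logs to solve for n.
rate2/rate1 = 0.182321 / 0.012054 = 15.1254
[A]2/[A]1 = 1.789 / 0.46 = 3.8891
n = ln(15.1254) / ln(3.8891) = 2.0
Nearest integer order:

2


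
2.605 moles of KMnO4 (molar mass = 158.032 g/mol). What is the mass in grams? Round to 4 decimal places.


mass = n * M
mass = 2.605 * 158.032
mass = 411.67336 g, rounded to 4 dp:

411.6734 g


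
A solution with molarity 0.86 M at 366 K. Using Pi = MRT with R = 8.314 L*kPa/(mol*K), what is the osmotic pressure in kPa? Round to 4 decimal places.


Osmotic pressure (van't Hoff): Pi = M*R*T.
RT = 8.314 * 366 = 3042.924
Pi = 0.86 * 3042.924
Pi = 2616.91464 kPa, rounded to 4 dp:

2616.9146 kPa


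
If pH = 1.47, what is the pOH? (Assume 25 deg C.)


At 25 deg C, pH + pOH = 14.
pOH = 14 - pH = 14 - 1.47
pOH = 12.53:

12.53


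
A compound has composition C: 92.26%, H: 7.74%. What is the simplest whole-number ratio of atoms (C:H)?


Assume 100 g of compound, divide each mass% by atomic mass to get moles, then normalize by the smallest to get a raw atom ratio.
Moles per 100 g: C: 92.26/12.011 = 7.6813, H: 7.74/1.008 = 7.6786
Raw ratio (divide by min = 7.6786): C: 1.0, H: 1.0
Multiply by 1 to clear fractions: C: 1.0 ~= 1, H: 1.0 ~= 1
Reduce by GCD to get the simplest whole-number ratio:

1:1


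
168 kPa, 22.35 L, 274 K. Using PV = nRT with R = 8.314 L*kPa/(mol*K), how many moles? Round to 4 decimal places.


PV = nRT, solve for n = PV / (RT).
PV = 168 * 22.35 = 3754.8
RT = 8.314 * 274 = 2278.036
n = 3754.8 / 2278.036
n = 1.64826192 mol, rounded to 4 dp:

1.6483 mol


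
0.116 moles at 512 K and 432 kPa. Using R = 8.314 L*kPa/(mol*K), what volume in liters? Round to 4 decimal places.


PV = nRT, solve for V = nRT / P.
nRT = 0.116 * 8.314 * 512 = 493.7851
V = 493.7851 / 432
V = 1.14302106 L, rounded to 4 dp:

1.1430 L


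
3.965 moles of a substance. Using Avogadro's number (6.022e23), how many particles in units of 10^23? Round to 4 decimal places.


N = n * NA, then divide by 1e23 for the requested units.
N / 1e23 = n * 6.022
N / 1e23 = 3.965 * 6.022
N / 1e23 = 23.87723, rounded to 4 dp:

23.8772


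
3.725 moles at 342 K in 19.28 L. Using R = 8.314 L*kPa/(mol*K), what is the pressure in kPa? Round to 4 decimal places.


PV = nRT, solve for P = nRT / V.
nRT = 3.725 * 8.314 * 342 = 10591.6203
P = 10591.6203 / 19.28
P = 549.35789938 kPa, rounded to 4 dp:

549.3579 kPa


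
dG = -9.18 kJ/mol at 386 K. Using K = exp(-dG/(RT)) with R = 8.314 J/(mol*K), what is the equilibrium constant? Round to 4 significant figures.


dG is in kJ/mol; multiply by 1000 to match R in J/(mol*K).
RT = 8.314 * 386 = 3209.204 J/mol
exponent = -dG*1000 / (RT) = -(-9.18*1000) / 3209.204 = 2.86052242
K = exp(2.86052242)
K = 17.470652, rounded to 4 significant figures:

17.47


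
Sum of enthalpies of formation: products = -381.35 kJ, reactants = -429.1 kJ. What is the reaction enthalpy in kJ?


dH_rxn = sum(dH_f products) - sum(dH_f reactants)
dH_rxn = -381.35 - (-429.1)
dH_rxn = 47.75 kJ:

47.75 kJ


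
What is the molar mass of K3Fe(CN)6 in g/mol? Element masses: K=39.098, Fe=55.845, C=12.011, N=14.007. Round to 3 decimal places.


M = sum(count * atomic_mass) over atoms.
M = 3*39.098 + 1*55.845 + 6*12.011 + 6*14.007
M = 117.294 + 55.845 + 72.066 + 84.042
M = 329.247 g/mol, rounded to 3 dp:

329.247 g/mol


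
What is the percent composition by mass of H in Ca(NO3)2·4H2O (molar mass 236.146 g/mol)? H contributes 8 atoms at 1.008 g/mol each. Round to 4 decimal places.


pct = 100 * (n_elem * M_elem) / M_total
mass_contribution = 8 * 1.008 = 8.064 g/mol
pct = 100 * 8.064 / 236.146
pct = 3.41483658 %, rounded to 4 dp:

3.4148 %


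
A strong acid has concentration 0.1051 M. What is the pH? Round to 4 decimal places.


A strong acid dissociates completely, so [H+] equals the given concentration.
pH = -log10([H+]) = -log10(0.1051)
pH = 0.97839728, rounded to 4 dp:

0.9784


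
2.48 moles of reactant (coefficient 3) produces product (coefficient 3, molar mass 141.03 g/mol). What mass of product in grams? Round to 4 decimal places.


Use the coefficient ratio to convert reactant moles to product moles, then multiply by the product's molar mass.
moles_P = moles_R * (coeff_P / coeff_R) = 2.48 * (3/3) = 2.48
mass_P = moles_P * M_P = 2.48 * 141.03
mass_P = 349.7544 g, rounded to 4 dp:

349.7544 g


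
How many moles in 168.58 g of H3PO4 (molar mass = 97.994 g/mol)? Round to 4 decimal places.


n = mass / M
n = 168.58 / 97.994
n = 1.72030941 mol, rounded to 4 dp:

1.7203 mol


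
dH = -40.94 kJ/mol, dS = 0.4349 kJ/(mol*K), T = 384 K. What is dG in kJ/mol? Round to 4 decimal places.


Gibbs: dG = dH - T*dS (consistent units, dS already in kJ/(mol*K)).
T*dS = 384 * 0.4349 = 167.0016
dG = -40.94 - (167.0016)
dG = -207.9416 kJ/mol, rounded to 4 dp:

-207.9416 kJ/mol


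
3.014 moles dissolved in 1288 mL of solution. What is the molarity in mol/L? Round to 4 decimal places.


Convert volume to liters: V_L = V_mL / 1000.
V_L = 1288 / 1000 = 1.288 L
M = n / V_L = 3.014 / 1.288
M = 2.34006211 mol/L, rounded to 4 dp:

2.3401 mol/L


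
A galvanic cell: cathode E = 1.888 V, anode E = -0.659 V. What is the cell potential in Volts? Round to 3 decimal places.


Standard cell potential: E_cell = E_cathode - E_anode.
E_cell = 1.888 - (-0.659)
E_cell = 2.547 V, rounded to 3 dp:

2.547 V


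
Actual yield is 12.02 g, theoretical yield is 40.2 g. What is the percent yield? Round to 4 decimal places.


% yield = 100 * actual / theoretical
% yield = 100 * 12.02 / 40.2
% yield = 29.90049751 %, rounded to 4 dp:

29.9005 %


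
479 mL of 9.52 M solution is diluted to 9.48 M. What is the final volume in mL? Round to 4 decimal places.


Dilution: M1*V1 = M2*V2, solve for V2.
V2 = M1*V1 / M2
V2 = 9.52 * 479 / 9.48
V2 = 4560.08 / 9.48
V2 = 481.02109705 mL, rounded to 4 dp:

481.0211 mL


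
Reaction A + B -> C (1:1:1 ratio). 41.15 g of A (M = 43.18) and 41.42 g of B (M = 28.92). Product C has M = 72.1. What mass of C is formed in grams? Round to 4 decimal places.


Find moles of each reactant; the smaller value is the limiting reagent in a 1:1:1 reaction, so moles_C equals moles of the limiter.
n_A = mass_A / M_A = 41.15 / 43.18 = 0.952987 mol
n_B = mass_B / M_B = 41.42 / 28.92 = 1.432227 mol
Limiting reagent: A (smaller), n_limiting = 0.952987 mol
mass_C = n_limiting * M_C = 0.952987 * 72.1
mass_C = 68.7103627 g, rounded to 4 dp:

68.7104 g


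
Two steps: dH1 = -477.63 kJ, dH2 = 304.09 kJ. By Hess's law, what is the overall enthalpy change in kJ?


Hess's law: enthalpy is a state function, so add the step enthalpies.
dH_total = dH1 + dH2 = -477.63 + (304.09)
dH_total = -173.54 kJ:

-173.54 kJ


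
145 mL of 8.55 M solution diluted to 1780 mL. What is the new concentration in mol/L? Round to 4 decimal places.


Dilution: M1*V1 = M2*V2, solve for M2.
M2 = M1*V1 / V2
M2 = 8.55 * 145 / 1780
M2 = 1239.75 / 1780
M2 = 0.69648876 mol/L, rounded to 4 dp:

0.6965 mol/L


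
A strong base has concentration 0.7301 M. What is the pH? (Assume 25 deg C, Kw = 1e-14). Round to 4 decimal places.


A strong base dissociates completely, so [OH-] equals the given concentration.
pOH = -log10([OH-]) = -log10(0.7301) = 0.136618
pH = 14 - pOH = 14 - 0.136618
pH = 13.863382, rounded to 4 dp:

13.8634


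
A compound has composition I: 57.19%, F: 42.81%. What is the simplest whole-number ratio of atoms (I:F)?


Assume 100 g of compound, divide each mass% by atomic mass to get moles, then normalize by the smallest to get a raw atom ratio.
Moles per 100 g: I: 57.19/126.904 = 0.4507, F: 42.81/18.998 = 2.2534
Raw ratio (divide by min = 0.4507): I: 1.0, F: 5.0
Multiply by 1 to clear fractions: I: 1.0 ~= 1, F: 5.0 ~= 5
Reduce by GCD to get the simplest whole-number ratio:

1:5


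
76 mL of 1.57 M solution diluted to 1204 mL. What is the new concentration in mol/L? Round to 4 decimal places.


Dilution: M1*V1 = M2*V2, solve for M2.
M2 = M1*V1 / V2
M2 = 1.57 * 76 / 1204
M2 = 119.32 / 1204
M2 = 0.09910299 mol/L, rounded to 4 dp:

0.0991 mol/L


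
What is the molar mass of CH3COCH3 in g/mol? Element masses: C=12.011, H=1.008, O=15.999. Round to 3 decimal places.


M = sum(count * atomic_mass) over atoms.
M = 3*12.011 + 6*1.008 + 1*15.999
M = 36.033 + 6.048 + 15.999
M = 58.08 g/mol, rounded to 3 dp:

58.080 g/mol


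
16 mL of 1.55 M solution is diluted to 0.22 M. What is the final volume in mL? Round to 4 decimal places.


Dilution: M1*V1 = M2*V2, solve for V2.
V2 = M1*V1 / M2
V2 = 1.55 * 16 / 0.22
V2 = 24.8 / 0.22
V2 = 112.72727273 mL, rounded to 4 dp:

112.7273 mL


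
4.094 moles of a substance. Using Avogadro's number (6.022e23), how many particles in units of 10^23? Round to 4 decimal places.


N = n * NA, then divide by 1e23 for the requested units.
N / 1e23 = n * 6.022
N / 1e23 = 4.094 * 6.022
N / 1e23 = 24.654068, rounded to 4 dp:

24.6541


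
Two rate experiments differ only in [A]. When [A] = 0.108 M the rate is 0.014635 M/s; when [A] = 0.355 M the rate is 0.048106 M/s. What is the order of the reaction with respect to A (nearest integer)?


Rate is proportional to [A]^n, so rate2/rate1 = ([A]2/[A]1)^n. Take logs to solve for n.
rate2/rate1 = 0.048106 / 0.014635 = 3.2871
[A]2/[A]1 = 0.355 / 0.108 = 3.287
n = ln(3.2871) / ln(3.287) = 1.0
Nearest integer order:

1


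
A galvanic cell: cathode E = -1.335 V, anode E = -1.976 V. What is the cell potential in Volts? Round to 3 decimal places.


Standard cell potential: E_cell = E_cathode - E_anode.
E_cell = -1.335 - (-1.976)
E_cell = 0.641 V, rounded to 3 dp:

0.641 V


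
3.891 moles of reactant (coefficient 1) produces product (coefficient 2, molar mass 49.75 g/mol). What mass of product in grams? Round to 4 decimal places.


Use the coefficient ratio to convert reactant moles to product moles, then multiply by the product's molar mass.
moles_P = moles_R * (coeff_P / coeff_R) = 3.891 * (2/1) = 7.782
mass_P = moles_P * M_P = 7.782 * 49.75
mass_P = 387.1545 g, rounded to 4 dp:

387.1545 g


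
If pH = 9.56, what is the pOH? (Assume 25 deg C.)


At 25 deg C, pH + pOH = 14.
pOH = 14 - pH = 14 - 9.56
pOH = 4.44:

4.44


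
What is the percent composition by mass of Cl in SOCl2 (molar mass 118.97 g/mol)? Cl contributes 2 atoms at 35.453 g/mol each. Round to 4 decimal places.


pct = 100 * (n_elem * M_elem) / M_total
mass_contribution = 2 * 35.453 = 70.906 g/mol
pct = 100 * 70.906 / 118.97
pct = 59.59989913 %, rounded to 4 dp:

59.5999 %


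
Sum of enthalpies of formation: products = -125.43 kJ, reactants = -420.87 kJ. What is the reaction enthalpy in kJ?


dH_rxn = sum(dH_f products) - sum(dH_f reactants)
dH_rxn = -125.43 - (-420.87)
dH_rxn = 295.44 kJ:

295.44 kJ


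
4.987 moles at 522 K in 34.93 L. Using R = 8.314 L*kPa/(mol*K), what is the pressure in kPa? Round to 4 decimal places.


PV = nRT, solve for P = nRT / V.
nRT = 4.987 * 8.314 * 522 = 21643.1212
P = 21643.1212 / 34.93
P = 619.61411967 kPa, rounded to 4 dp:

619.6141 kPa


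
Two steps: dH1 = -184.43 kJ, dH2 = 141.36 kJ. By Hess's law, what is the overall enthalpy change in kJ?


Hess's law: enthalpy is a state function, so add the step enthalpies.
dH_total = dH1 + dH2 = -184.43 + (141.36)
dH_total = -43.07 kJ:

-43.07 kJ


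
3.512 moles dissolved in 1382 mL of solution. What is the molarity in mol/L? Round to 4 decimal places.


Convert volume to liters: V_L = V_mL / 1000.
V_L = 1382 / 1000 = 1.382 L
M = n / V_L = 3.512 / 1.382
M = 2.54124457 mol/L, rounded to 4 dp:

2.5412 mol/L


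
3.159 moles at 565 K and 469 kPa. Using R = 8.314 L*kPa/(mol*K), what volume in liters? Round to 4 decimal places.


PV = nRT, solve for V = nRT / P.
nRT = 3.159 * 8.314 * 565 = 14839.1182
V = 14839.1182 / 469
V = 31.63991087 L, rounded to 4 dp:

31.6399 L


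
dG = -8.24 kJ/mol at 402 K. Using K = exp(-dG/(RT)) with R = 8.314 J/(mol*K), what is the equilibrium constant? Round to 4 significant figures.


dG is in kJ/mol; multiply by 1000 to match R in J/(mol*K).
RT = 8.314 * 402 = 3342.228 J/mol
exponent = -dG*1000 / (RT) = -(-8.24*1000) / 3342.228 = 2.46542127
K = exp(2.46542127)
K = 11.768439, rounded to 4 significant figures:

11.77


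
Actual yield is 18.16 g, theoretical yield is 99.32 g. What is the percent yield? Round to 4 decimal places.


% yield = 100 * actual / theoretical
% yield = 100 * 18.16 / 99.32
% yield = 18.28433347 %, rounded to 4 dp:

18.2843 %


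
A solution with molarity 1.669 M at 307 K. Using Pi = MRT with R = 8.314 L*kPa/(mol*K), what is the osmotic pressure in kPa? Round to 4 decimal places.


Osmotic pressure (van't Hoff): Pi = M*R*T.
RT = 8.314 * 307 = 2552.398
Pi = 1.669 * 2552.398
Pi = 4259.952262 kPa, rounded to 4 dp:

4259.9523 kPa


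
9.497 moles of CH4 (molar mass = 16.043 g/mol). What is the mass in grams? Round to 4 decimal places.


mass = n * M
mass = 9.497 * 16.043
mass = 152.360371 g, rounded to 4 dp:

152.3604 g


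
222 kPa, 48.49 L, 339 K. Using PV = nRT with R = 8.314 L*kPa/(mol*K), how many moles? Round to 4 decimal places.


PV = nRT, solve for n = PV / (RT).
PV = 222 * 48.49 = 10764.78
RT = 8.314 * 339 = 2818.446
n = 10764.78 / 2818.446
n = 3.81940261 mol, rounded to 4 dp:

3.8194 mol


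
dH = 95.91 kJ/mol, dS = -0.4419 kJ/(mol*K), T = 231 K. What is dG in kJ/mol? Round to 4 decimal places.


Gibbs: dG = dH - T*dS (consistent units, dS already in kJ/(mol*K)).
T*dS = 231 * -0.4419 = -102.0789
dG = 95.91 - (-102.0789)
dG = 197.9889 kJ/mol, rounded to 4 dp:

197.9889 kJ/mol


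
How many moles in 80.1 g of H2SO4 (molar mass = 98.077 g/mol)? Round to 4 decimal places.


n = mass / M
n = 80.1 / 98.077
n = 0.81670524 mol, rounded to 4 dp:

0.8167 mol


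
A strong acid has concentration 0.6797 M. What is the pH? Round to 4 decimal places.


A strong acid dissociates completely, so [H+] equals the given concentration.
pH = -log10([H+]) = -log10(0.6797)
pH = 0.16768273, rounded to 4 dp:

0.1677


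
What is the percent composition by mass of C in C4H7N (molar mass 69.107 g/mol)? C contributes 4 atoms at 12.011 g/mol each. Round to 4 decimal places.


pct = 100 * (n_elem * M_elem) / M_total
mass_contribution = 4 * 12.011 = 48.044 g/mol
pct = 100 * 48.044 / 69.107
pct = 69.5211773 %, rounded to 4 dp:

69.5212 %


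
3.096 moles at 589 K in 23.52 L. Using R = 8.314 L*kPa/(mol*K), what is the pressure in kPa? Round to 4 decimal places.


PV = nRT, solve for P = nRT / V.
nRT = 3.096 * 8.314 * 589 = 15160.9448
P = 15160.9448 / 23.52
P = 644.5979932 kPa, rounded to 4 dp:

644.5980 kPa


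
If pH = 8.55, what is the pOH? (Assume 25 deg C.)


At 25 deg C, pH + pOH = 14.
pOH = 14 - pH = 14 - 8.55
pOH = 5.45:

5.45


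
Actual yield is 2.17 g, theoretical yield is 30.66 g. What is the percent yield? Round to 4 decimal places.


% yield = 100 * actual / theoretical
% yield = 100 * 2.17 / 30.66
% yield = 7.07762557 %, rounded to 4 dp:

7.0776 %


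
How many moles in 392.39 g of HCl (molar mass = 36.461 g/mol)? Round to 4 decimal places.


n = mass / M
n = 392.39 / 36.461
n = 10.76190999 mol, rounded to 4 dp:

10.7619 mol


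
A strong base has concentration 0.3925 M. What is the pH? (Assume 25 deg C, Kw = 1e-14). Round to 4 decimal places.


A strong base dissociates completely, so [OH-] equals the given concentration.
pOH = -log10([OH-]) = -log10(0.3925) = 0.40616
pH = 14 - pOH = 14 - 0.40616
pH = 13.59384, rounded to 4 dp:

13.5938


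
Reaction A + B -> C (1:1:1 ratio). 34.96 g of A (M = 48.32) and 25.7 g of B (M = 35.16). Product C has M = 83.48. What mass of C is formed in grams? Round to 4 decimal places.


Find moles of each reactant; the smaller value is the limiting reagent in a 1:1:1 reaction, so moles_C equals moles of the limiter.
n_A = mass_A / M_A = 34.96 / 48.32 = 0.72351 mol
n_B = mass_B / M_B = 25.7 / 35.16 = 0.730944 mol
Limiting reagent: A (smaller), n_limiting = 0.72351 mol
mass_C = n_limiting * M_C = 0.72351 * 83.48
mass_C = 60.3986148 g, rounded to 4 dp:

60.3986 g


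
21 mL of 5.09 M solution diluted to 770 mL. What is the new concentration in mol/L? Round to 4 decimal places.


Dilution: M1*V1 = M2*V2, solve for M2.
M2 = M1*V1 / V2
M2 = 5.09 * 21 / 770
M2 = 106.89 / 770
M2 = 0.13881818 mol/L, rounded to 4 dp:

0.1388 mol/L


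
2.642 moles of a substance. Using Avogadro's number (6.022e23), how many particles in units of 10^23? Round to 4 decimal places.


N = n * NA, then divide by 1e23 for the requested units.
N / 1e23 = n * 6.022
N / 1e23 = 2.642 * 6.022
N / 1e23 = 15.910124, rounded to 4 dp:

15.9101


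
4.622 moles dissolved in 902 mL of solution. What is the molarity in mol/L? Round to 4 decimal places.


Convert volume to liters: V_L = V_mL / 1000.
V_L = 902 / 1000 = 0.902 L
M = n / V_L = 4.622 / 0.902
M = 5.12416851 mol/L, rounded to 4 dp:

5.1242 mol/L


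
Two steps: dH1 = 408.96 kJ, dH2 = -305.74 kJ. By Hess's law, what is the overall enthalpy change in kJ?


Hess's law: enthalpy is a state function, so add the step enthalpies.
dH_total = dH1 + dH2 = 408.96 + (-305.74)
dH_total = 103.22 kJ:

103.22 kJ


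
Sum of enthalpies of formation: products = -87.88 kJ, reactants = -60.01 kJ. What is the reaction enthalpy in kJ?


dH_rxn = sum(dH_f products) - sum(dH_f reactants)
dH_rxn = -87.88 - (-60.01)
dH_rxn = -27.87 kJ:

-27.87 kJ


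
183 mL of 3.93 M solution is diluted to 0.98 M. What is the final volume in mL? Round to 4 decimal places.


Dilution: M1*V1 = M2*V2, solve for V2.
V2 = M1*V1 / M2
V2 = 3.93 * 183 / 0.98
V2 = 719.19 / 0.98
V2 = 733.86734694 mL, rounded to 4 dp:

733.8673 mL


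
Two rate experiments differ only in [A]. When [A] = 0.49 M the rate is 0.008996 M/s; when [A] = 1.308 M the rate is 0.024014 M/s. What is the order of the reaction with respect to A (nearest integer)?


Rate is proportional to [A]^n, so rate2/rate1 = ([A]2/[A]1)^n. Take logs to solve for n.
rate2/rate1 = 0.024014 / 0.008996 = 2.6694
[A]2/[A]1 = 1.308 / 0.49 = 2.6694
n = ln(2.6694) / ln(2.6694) = 1.0
Nearest integer order:

1


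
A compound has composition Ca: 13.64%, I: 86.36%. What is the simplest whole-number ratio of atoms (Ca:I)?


Assume 100 g of compound, divide each mass% by atomic mass to get moles, then normalize by the smallest to get a raw atom ratio.
Moles per 100 g: Ca: 13.64/40.078 = 0.3403, I: 86.36/126.904 = 0.6805
Raw ratio (divide by min = 0.3403): Ca: 1.0, I: 2.0
Multiply by 1 to clear fractions: Ca: 1.0 ~= 1, I: 2.0 ~= 2
Reduce by GCD to get the simplest whole-number ratio:

1:2


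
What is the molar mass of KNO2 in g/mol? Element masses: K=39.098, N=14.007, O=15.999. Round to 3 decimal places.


M = sum(count * atomic_mass) over atoms.
M = 1*39.098 + 1*14.007 + 2*15.999
M = 39.098 + 14.007 + 31.998
M = 85.103 g/mol, rounded to 3 dp:

85.103 g/mol


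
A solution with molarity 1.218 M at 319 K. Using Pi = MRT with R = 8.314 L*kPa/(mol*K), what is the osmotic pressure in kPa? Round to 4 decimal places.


Osmotic pressure (van't Hoff): Pi = M*R*T.
RT = 8.314 * 319 = 2652.166
Pi = 1.218 * 2652.166
Pi = 3230.338188 kPa, rounded to 4 dp:

3230.3382 kPa


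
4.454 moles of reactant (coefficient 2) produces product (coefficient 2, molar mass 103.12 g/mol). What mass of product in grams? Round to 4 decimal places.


Use the coefficient ratio to convert reactant moles to product moles, then multiply by the product's molar mass.
moles_P = moles_R * (coeff_P / coeff_R) = 4.454 * (2/2) = 4.454
mass_P = moles_P * M_P = 4.454 * 103.12
mass_P = 459.29648 g, rounded to 4 dp:

459.2965 g


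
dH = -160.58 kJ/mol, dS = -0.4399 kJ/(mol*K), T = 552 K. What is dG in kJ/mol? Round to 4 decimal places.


Gibbs: dG = dH - T*dS (consistent units, dS already in kJ/(mol*K)).
T*dS = 552 * -0.4399 = -242.8248
dG = -160.58 - (-242.8248)
dG = 82.2448 kJ/mol, rounded to 4 dp:

82.2448 kJ/mol


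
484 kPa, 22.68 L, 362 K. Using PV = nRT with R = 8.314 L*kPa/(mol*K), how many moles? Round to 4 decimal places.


PV = nRT, solve for n = PV / (RT).
PV = 484 * 22.68 = 10977.12
RT = 8.314 * 362 = 3009.668
n = 10977.12 / 3009.668
n = 3.64728601 mol, rounded to 4 dp:

3.6473 mol


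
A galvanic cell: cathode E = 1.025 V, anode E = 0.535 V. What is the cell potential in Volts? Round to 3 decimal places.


Standard cell potential: E_cell = E_cathode - E_anode.
E_cell = 1.025 - (0.535)
E_cell = 0.49 V, rounded to 3 dp:

0.490 V


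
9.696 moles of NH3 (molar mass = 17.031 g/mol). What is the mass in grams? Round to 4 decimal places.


mass = n * M
mass = 9.696 * 17.031
mass = 165.132576 g, rounded to 4 dp:

165.1326 g


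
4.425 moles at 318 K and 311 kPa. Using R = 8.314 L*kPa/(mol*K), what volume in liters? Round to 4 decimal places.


PV = nRT, solve for V = nRT / P.
nRT = 4.425 * 8.314 * 318 = 11699.0451
V = 11699.0451 / 311
V = 37.61750836 L, rounded to 4 dp:

37.6175 L


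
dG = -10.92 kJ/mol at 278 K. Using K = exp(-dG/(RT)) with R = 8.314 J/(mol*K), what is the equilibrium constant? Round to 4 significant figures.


dG is in kJ/mol; multiply by 1000 to match R in J/(mol*K).
RT = 8.314 * 278 = 2311.292 J/mol
exponent = -dG*1000 / (RT) = -(-10.92*1000) / 2311.292 = 4.72463021
K = exp(4.72463021)
K = 112.68882, rounded to 4 significant figures:

112.7


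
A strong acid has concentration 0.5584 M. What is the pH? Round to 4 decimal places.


A strong acid dissociates completely, so [H+] equals the given concentration.
pH = -log10([H+]) = -log10(0.5584)
pH = 0.25305459, rounded to 4 dp:

0.2531


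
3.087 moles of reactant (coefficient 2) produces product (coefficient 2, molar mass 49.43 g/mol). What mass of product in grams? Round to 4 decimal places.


Use the coefficient ratio to convert reactant moles to product moles, then multiply by the product's molar mass.
moles_P = moles_R * (coeff_P / coeff_R) = 3.087 * (2/2) = 3.087
mass_P = moles_P * M_P = 3.087 * 49.43
mass_P = 152.59041 g, rounded to 4 dp:

152.5904 g


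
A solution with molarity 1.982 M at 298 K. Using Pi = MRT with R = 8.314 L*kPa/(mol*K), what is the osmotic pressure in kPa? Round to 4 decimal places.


Osmotic pressure (van't Hoff): Pi = M*R*T.
RT = 8.314 * 298 = 2477.572
Pi = 1.982 * 2477.572
Pi = 4910.547704 kPa, rounded to 4 dp:

4910.5477 kPa


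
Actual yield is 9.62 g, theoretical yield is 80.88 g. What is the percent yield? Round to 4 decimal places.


% yield = 100 * actual / theoretical
% yield = 100 * 9.62 / 80.88
% yield = 11.89416419 %, rounded to 4 dp:

11.8942 %


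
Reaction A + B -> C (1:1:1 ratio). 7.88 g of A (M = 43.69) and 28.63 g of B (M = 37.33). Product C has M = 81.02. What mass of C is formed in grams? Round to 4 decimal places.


Find moles of each reactant; the smaller value is the limiting reagent in a 1:1:1 reaction, so moles_C equals moles of the limiter.
n_A = mass_A / M_A = 7.88 / 43.69 = 0.180362 mol
n_B = mass_B / M_B = 28.63 / 37.33 = 0.766943 mol
Limiting reagent: A (smaller), n_limiting = 0.180362 mol
mass_C = n_limiting * M_C = 0.180362 * 81.02
mass_C = 14.61292924 g, rounded to 4 dp:

14.6129 g


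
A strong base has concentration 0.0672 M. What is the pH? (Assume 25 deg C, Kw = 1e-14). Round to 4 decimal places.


A strong base dissociates completely, so [OH-] equals the given concentration.
pOH = -log10([OH-]) = -log10(0.0672) = 1.172631
pH = 14 - pOH = 14 - 1.172631
pH = 12.827369, rounded to 4 dp:

12.8274


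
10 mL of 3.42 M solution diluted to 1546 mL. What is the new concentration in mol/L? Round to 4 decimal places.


Dilution: M1*V1 = M2*V2, solve for M2.
M2 = M1*V1 / V2
M2 = 3.42 * 10 / 1546
M2 = 34.2 / 1546
M2 = 0.0221216 mol/L, rounded to 4 dp:

0.0221 mol/L


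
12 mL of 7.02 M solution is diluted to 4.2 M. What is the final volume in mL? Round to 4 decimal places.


Dilution: M1*V1 = M2*V2, solve for V2.
V2 = M1*V1 / M2
V2 = 7.02 * 12 / 4.2
V2 = 84.24 / 4.2
V2 = 20.05714286 mL, rounded to 4 dp:

20.0571 mL


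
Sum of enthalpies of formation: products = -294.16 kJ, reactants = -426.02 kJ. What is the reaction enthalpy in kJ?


dH_rxn = sum(dH_f products) - sum(dH_f reactants)
dH_rxn = -294.16 - (-426.02)
dH_rxn = 131.86 kJ:

131.86 kJ


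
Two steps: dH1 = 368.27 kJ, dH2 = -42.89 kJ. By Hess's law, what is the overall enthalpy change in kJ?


Hess's law: enthalpy is a state function, so add the step enthalpies.
dH_total = dH1 + dH2 = 368.27 + (-42.89)
dH_total = 325.38 kJ:

325.38 kJ


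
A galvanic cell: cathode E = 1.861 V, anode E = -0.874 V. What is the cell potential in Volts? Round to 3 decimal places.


Standard cell potential: E_cell = E_cathode - E_anode.
E_cell = 1.861 - (-0.874)
E_cell = 2.735 V, rounded to 3 dp:

2.735 V


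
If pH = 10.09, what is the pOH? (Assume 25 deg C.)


At 25 deg C, pH + pOH = 14.
pOH = 14 - pH = 14 - 10.09
pOH = 3.91:

3.91


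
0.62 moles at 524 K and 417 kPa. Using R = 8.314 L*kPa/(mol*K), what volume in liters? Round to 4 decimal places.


PV = nRT, solve for V = nRT / P.
nRT = 0.62 * 8.314 * 524 = 2701.0523
V = 2701.0523 / 417
V = 6.47734365 L, rounded to 4 dp:

6.4773 L


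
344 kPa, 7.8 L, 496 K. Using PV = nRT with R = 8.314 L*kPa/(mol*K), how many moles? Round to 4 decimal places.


PV = nRT, solve for n = PV / (RT).
PV = 344 * 7.8 = 2683.2
RT = 8.314 * 496 = 4123.744
n = 2683.2 / 4123.744
n = 0.65067085 mol, rounded to 4 dp:

0.6507 mol


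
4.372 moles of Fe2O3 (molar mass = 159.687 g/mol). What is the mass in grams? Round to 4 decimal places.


mass = n * M
mass = 4.372 * 159.687
mass = 698.151564 g, rounded to 4 dp:

698.1516 g


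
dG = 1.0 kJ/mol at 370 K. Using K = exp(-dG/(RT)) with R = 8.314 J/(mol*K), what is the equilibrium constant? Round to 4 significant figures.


dG is in kJ/mol; multiply by 1000 to match R in J/(mol*K).
RT = 8.314 * 370 = 3076.18 J/mol
exponent = -dG*1000 / (RT) = -(1.0*1000) / 3076.18 = -0.32507851
K = exp(-0.32507851)
K = 0.72247063, rounded to 4 significant figures:

0.7225


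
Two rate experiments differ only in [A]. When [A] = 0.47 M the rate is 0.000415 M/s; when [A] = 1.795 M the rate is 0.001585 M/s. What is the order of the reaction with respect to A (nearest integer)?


Rate is proportional to [A]^n, so rate2/rate1 = ([A]2/[A]1)^n. Take logs to solve for n.
rate2/rate1 = 0.001585 / 0.000415 = 3.8193
[A]2/[A]1 = 1.795 / 0.47 = 3.8191
n = ln(3.8193) / ln(3.8191) = 1.0
Nearest integer order:

1


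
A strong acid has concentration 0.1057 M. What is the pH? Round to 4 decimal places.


A strong acid dissociates completely, so [H+] equals the given concentration.
pH = -log10([H+]) = -log10(0.1057)
pH = 0.97592501, rounded to 4 dp:

0.9759


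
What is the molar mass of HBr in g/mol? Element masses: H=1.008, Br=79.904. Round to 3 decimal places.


M = sum(count * atomic_mass) over atoms.
M = 1*1.008 + 1*79.904
M = 1.008 + 79.904
M = 80.912 g/mol, rounded to 3 dp:

80.912 g/mol


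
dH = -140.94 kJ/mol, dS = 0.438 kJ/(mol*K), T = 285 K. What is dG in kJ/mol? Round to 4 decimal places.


Gibbs: dG = dH - T*dS (consistent units, dS already in kJ/(mol*K)).
T*dS = 285 * 0.438 = 124.83
dG = -140.94 - (124.83)
dG = -265.77 kJ/mol, rounded to 4 dp:

-265.7700 kJ/mol


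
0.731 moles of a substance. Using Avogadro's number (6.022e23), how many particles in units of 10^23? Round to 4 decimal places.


N = n * NA, then divide by 1e23 for the requested units.
N / 1e23 = n * 6.022
N / 1e23 = 0.731 * 6.022
N / 1e23 = 4.402082, rounded to 4 dp:

4.4021


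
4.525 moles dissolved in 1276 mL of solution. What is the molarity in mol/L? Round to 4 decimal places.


Convert volume to liters: V_L = V_mL / 1000.
V_L = 1276 / 1000 = 1.276 L
M = n / V_L = 4.525 / 1.276
M = 3.54623824 mol/L, rounded to 4 dp:

3.5462 mol/L


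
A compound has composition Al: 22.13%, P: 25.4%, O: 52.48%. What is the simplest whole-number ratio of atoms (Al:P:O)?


Assume 100 g of compound, divide each mass% by atomic mass to get moles, then normalize by the smallest to get a raw atom ratio.
Moles per 100 g: Al: 22.13/26.982 = 0.8202, P: 25.4/30.974 = 0.82, O: 52.48/15.999 = 3.2802
Raw ratio (divide by min = 0.82): Al: 1.0, P: 1.0, O: 4.0
Multiply by 1 to clear fractions: Al: 1.0 ~= 1, P: 1.0 ~= 1, O: 4.0 ~= 4
Reduce by GCD to get the simplest whole-number ratio:

1:1:4


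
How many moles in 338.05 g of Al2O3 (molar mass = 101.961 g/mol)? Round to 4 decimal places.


n = mass / M
n = 338.05 / 101.961
n = 3.31548337 mol, rounded to 4 dp:

3.3155 mol


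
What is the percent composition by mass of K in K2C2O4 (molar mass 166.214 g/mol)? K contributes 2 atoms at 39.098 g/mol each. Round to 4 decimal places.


pct = 100 * (n_elem * M_elem) / M_total
mass_contribution = 2 * 39.098 = 78.196 g/mol
pct = 100 * 78.196 / 166.214
pct = 47.04537524 %, rounded to 4 dp:

47.0454 %


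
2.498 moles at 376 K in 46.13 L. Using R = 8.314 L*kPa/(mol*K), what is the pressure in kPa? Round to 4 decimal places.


PV = nRT, solve for P = nRT / V.
nRT = 2.498 * 8.314 * 376 = 7808.9079
P = 7808.9079 / 46.13
P = 169.28046607 kPa, rounded to 4 dp:

169.2805 kPa


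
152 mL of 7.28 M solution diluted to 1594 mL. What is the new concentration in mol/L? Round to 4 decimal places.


Dilution: M1*V1 = M2*V2, solve for M2.
M2 = M1*V1 / V2
M2 = 7.28 * 152 / 1594
M2 = 1106.56 / 1594
M2 = 0.69420326 mol/L, rounded to 4 dp:

0.6942 mol/L


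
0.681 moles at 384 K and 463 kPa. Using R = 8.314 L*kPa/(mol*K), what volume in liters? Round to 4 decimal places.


PV = nRT, solve for V = nRT / P.
nRT = 0.681 * 8.314 * 384 = 2174.1443
V = 2174.1443 / 463
V = 4.69577603 L, rounded to 4 dp:

4.6958 L


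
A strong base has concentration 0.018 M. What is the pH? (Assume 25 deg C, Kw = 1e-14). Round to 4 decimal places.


A strong base dissociates completely, so [OH-] equals the given concentration.
pOH = -log10([OH-]) = -log10(0.018) = 1.744727
pH = 14 - pOH = 14 - 1.744727
pH = 12.255273, rounded to 4 dp:

12.2553


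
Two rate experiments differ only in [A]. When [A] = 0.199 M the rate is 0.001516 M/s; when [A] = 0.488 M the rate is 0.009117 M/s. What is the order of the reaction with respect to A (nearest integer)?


Rate is proportional to [A]^n, so rate2/rate1 = ([A]2/[A]1)^n. Take logs to solve for n.
rate2/rate1 = 0.009117 / 0.001516 = 6.0139
[A]2/[A]1 = 0.488 / 0.199 = 2.4523
n = ln(6.0139) / ln(2.4523) = 2.0
Nearest integer order:

2


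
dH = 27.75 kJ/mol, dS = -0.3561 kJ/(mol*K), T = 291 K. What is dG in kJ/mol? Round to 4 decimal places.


Gibbs: dG = dH - T*dS (consistent units, dS already in kJ/(mol*K)).
T*dS = 291 * -0.3561 = -103.6251
dG = 27.75 - (-103.6251)
dG = 131.3751 kJ/mol, rounded to 4 dp:

131.3751 kJ/mol


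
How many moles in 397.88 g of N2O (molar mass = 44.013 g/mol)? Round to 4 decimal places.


n = mass / M
n = 397.88 / 44.013
n = 9.04005635 mol, rounded to 4 dp:

9.0401 mol


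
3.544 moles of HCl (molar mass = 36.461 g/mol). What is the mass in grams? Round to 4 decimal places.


mass = n * M
mass = 3.544 * 36.461
mass = 129.217784 g, rounded to 4 dp:

129.2178 g


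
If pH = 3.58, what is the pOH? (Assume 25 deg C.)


At 25 deg C, pH + pOH = 14.
pOH = 14 - pH = 14 - 3.58
pOH = 10.42:

10.42


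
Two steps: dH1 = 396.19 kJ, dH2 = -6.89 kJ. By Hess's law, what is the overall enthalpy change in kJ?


Hess's law: enthalpy is a state function, so add the step enthalpies.
dH_total = dH1 + dH2 = 396.19 + (-6.89)
dH_total = 389.3 kJ:

389.30 kJ


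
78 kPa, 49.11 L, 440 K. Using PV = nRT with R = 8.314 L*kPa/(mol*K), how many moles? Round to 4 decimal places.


PV = nRT, solve for n = PV / (RT).
PV = 78 * 49.11 = 3830.58
RT = 8.314 * 440 = 3658.16
n = 3830.58 / 3658.16
n = 1.04713298 mol, rounded to 4 dp:

1.0471 mol


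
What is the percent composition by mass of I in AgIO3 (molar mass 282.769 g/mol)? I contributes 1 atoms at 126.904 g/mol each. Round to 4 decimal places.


pct = 100 * (n_elem * M_elem) / M_total
mass_contribution = 1 * 126.904 = 126.904 g/mol
pct = 100 * 126.904 / 282.769
pct = 44.87903554 %, rounded to 4 dp:

44.8790 %
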